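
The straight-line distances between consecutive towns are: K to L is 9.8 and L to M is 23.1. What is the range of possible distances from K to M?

13.3 ≤ KM ≤ 32.9

By the triangle inequality, |9.8 − 23.1| ≤ KM ≤ 9.8 + 23.1.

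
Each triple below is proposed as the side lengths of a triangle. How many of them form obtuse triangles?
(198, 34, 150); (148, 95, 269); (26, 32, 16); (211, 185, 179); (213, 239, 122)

(198,34,150): 34+150 ≤ 198, not a triangle
(148,95,269): 95+148 ≤ 269, not a triangle
(26,32,16): 16²+26² = 932 < 1024 = 32² → obtuse
(211,185,179): 179²+185² = 66266 > 44521 = 211² → acute
(213,239,122): 122²+213² = 60253 > 57121 = 239² → acute
1 of the 5 is obtuse.

1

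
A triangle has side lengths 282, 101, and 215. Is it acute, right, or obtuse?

obtuse

Compare the square of the longest side to the sum of squares of the other two: 101² + 215² = 56426 < 79524 = 282².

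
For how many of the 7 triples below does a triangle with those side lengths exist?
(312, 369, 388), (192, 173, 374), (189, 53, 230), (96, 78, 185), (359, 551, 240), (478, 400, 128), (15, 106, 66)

(312,369,388): 312+369 > 388 → valid
(173,192,374): 173+192 ≤ 374 → not valid
(53,189,230): 53+189 > 230 → valid
(78,96,185): 78+96 ≤ 185 → not valid
(240,359,551): 240+359 > 551 → valid
(128,400,478): 128+400 > 478 → valid
(15,66,106): 15+66 ≤ 106 → not valid
4 of the 7 triples form a triangle.

4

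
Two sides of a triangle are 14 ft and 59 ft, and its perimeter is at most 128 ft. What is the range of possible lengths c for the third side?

45 < c ≤ 55 ft

Triangle inequality alone gives 45 < c < 73.
The perimeter condition gives c ≤ 128 − 14 − 59 = 55.
Intersecting the two: 45 < c ≤ 55.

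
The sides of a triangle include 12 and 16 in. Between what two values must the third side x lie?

By the triangle inequality, x must be less than 12 + 16 = 28 and greater than |12 − 16| = 4.

4 < x < 28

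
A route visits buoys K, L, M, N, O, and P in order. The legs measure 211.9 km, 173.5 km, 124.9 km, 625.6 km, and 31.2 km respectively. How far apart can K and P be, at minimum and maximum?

84.1 ≤ KP ≤ 1167.1 km

The maximum is all hops collinear in one direction: 211.9 + 173.5 + 124.9 + 625.6 + 31.2 = 1167.1.
The longest hop is 625.6; the others sum to 541.5. Folding the others back against it leaves at least 625.6 − 541.5 = 84.1.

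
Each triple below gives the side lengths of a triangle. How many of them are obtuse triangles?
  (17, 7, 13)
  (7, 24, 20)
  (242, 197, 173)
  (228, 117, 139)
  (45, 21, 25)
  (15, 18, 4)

5

(17,7,13): 7²+13² = 218 < 289 = 17² → obtuse
(7,24,20): 7²+20² = 449 < 576 = 24² → obtuse
(242,197,173): 173²+197² = 68738 > 58564 = 242² → acute
(228,117,139): 117²+139² = 33010 < 51984 = 228² → obtuse
(45,21,25): 21²+25² = 1066 < 2025 = 45² → obtuse
(15,18,4): 4²+15² = 241 < 324 = 18² → obtuse
5 of the 6 are obtuse.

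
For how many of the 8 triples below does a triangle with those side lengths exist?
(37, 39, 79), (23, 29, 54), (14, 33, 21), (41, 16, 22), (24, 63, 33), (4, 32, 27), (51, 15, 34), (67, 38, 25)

1

(37,39,79): 37+39 ≤ 79 → not valid
(23,29,54): 23+29 ≤ 54 → not valid
(14,21,33): 14+21 > 33 → valid
(16,22,41): 16+22 ≤ 41 → not valid
(24,33,63): 24+33 ≤ 63 → not valid
(4,27,32): 4+27 ≤ 32 → not valid
(15,34,51): 15+34 ≤ 51 → not valid
(25,38,67): 25+38 ≤ 67 → not valid
1 of the 8 triples forms a triangle.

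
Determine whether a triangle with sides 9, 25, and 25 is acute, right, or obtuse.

acute

Compare the square of the longest side to the sum of squares of the other two: 9² + 25² = 706 > 625 = 25².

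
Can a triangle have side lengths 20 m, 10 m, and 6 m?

The longest side is 20, but the other two sum to only 16.
16 < 20, so the triangle inequality fails.

No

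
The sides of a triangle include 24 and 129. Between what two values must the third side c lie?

By the triangle inequality, c must be less than 24 + 129 = 153 and greater than |24 − 129| = 105.

105 < c < 153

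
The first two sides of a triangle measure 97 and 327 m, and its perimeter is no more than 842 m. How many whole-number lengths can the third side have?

Triangle inequality: 230 < x < 424. Perimeter ≤ 842 gives x ≤ 842 − 97 − 327 = 418.
So 230 < x ≤ 418; integers 231 through 418: 188 values.

188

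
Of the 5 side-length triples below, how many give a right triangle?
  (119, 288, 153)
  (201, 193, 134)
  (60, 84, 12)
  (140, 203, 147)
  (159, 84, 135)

2

(119,288,153): 119+153 ≤ 288, not a triangle
(201,193,134): 134²+193² = 55205 > 40401 = 201² → acute
(60,84,12): 12+60 ≤ 84, not a triangle
(140,203,147): 140²+147² = 41209 = 203² → right
(159,84,135): 84²+135² = 25281 = 159² → right
2 of the 5 are right.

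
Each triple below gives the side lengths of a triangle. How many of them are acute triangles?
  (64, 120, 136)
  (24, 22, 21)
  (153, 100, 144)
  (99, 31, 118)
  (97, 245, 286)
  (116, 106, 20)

2

(64,120,136): 64²+120² = 18496 = 136² → right
(24,22,21): 21²+22² = 925 > 576 = 24² → acute
(153,100,144): 100²+144² = 30736 > 23409 = 153² → acute
(99,31,118): 31²+99² = 10762 < 13924 = 118² → obtuse
(97,245,286): 97²+245² = 69434 < 81796 = 286² → obtuse
(116,106,20): 20²+106² = 11636 < 13456 = 116² → obtuse
2 of the 6 are acute.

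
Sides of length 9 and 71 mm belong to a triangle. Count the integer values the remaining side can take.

The third side lies in the open interval (62, 80).
Integers from 63 to 79 inclusive: 79 − 63 + 1 = 17.

17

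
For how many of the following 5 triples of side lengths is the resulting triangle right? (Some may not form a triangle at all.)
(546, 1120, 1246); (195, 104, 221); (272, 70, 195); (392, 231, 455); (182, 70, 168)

4

(546,1120,1246): 546²+1120² = 1552516 = 1246² → right
(195,104,221): 104²+195² = 48841 = 221² → right
(272,70,195): 70+195 ≤ 272, not a triangle
(392,231,455): 231²+392² = 207025 = 455² → right
(182,70,168): 70²+168² = 33124 = 182² → right
4 of the 5 are right.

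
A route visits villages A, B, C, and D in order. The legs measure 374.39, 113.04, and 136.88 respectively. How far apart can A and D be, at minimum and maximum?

The maximum is all hops collinear in one direction: 374.39 + 113.04 + 136.88 = 624.31.
The longest hop is 374.39; the others sum to 249.92. Folding the others back against it leaves at least 374.39 − 249.92 = 124.47.

124.47 ≤ AD ≤ 624.31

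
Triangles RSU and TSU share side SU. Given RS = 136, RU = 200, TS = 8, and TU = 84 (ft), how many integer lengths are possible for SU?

From triangle RSU: 64 < SU < 336.
From triangle TSU: 76 < SU < 92.
Intersection: 76 < SU < 92, so integers 77 through 91: 15 values.

15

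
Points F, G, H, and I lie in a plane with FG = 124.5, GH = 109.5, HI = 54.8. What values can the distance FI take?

0 ≤ FI ≤ 288.8

The maximum is all hops collinear in one direction: 124.5 + 109.5 + 54.8 = 288.8.
The longest hop is 124.5; the others sum to 164.3. Since 124.5 ≤ 164.3, the path can fold back on itself completely, so the minimum distance is 0.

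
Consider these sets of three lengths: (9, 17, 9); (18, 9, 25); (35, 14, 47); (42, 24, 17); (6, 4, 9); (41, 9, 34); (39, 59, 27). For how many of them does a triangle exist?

(9,9,17): 9+9 > 17 → valid
(9,18,25): 9+18 > 25 → valid
(14,35,47): 14+35 > 47 → valid
(17,24,42): 17+24 ≤ 42 → not valid
(4,6,9): 4+6 > 9 → valid
(9,34,41): 9+34 > 41 → valid
(27,39,59): 27+39 > 59 → valid
6 of the 7 triples form a triangle.

6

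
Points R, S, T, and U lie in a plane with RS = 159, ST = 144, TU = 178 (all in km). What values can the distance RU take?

0 ≤ RU ≤ 481 km

The maximum is all hops collinear in one direction: 159 + 144 + 178 = 481.
The longest hop is 178; the others sum to 303. Since 178 ≤ 303, the path can fold back on itself completely, so the minimum distance is 0.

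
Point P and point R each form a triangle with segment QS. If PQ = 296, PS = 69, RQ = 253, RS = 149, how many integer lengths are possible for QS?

137

From triangle PQS: 227 < QS < 365.
From triangle RQS: 104 < QS < 402.
Intersection: 227 < QS < 365, so integers 228 through 364: 137 values.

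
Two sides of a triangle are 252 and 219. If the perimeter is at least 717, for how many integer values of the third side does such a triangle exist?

225

Triangle inequality: 33 < x < 471. Perimeter ≥ 717 gives x ≥ 717 − 252 − 219 = 246.
So 246 ≤ x < 471; integers 246 through 470: 225 values.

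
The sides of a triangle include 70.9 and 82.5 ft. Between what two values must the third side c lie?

By the triangle inequality, c must be less than 70.9 + 82.5 = 153.4 and greater than |70.9 − 82.5| = 11.6.

11.6 < c < 153.4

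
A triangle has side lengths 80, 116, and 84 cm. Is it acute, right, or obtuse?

Compare the square of the longest side to the sum of squares of the other two: 80² + 84² = 13456 = 116².

right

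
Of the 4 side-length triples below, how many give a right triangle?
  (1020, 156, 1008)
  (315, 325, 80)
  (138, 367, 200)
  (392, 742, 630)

3

(1020,156,1008): 156²+1008² = 1040400 = 1020² → right
(315,325,80): 80²+315² = 105625 = 325² → right
(138,367,200): 138+200 ≤ 367, not a triangle
(392,742,630): 392²+630² = 550564 = 742² → right
3 of the 4 are right.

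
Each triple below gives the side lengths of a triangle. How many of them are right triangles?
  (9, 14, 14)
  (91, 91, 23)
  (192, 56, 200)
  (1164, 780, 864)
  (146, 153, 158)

(9,14,14): 9²+14² = 277 > 196 = 14² → acute
(91,91,23): 23²+91² = 8810 > 8281 = 91² → acute
(192,56,200): 56²+192² = 40000 = 200² → right
(1164,780,864): 780²+864² = 1354896 = 1164² → right
(146,153,158): 146²+153² = 44725 > 24964 = 158² → acute
2 of the 5 are right.

2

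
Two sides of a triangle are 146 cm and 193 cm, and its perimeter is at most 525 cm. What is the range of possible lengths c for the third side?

47 < c ≤ 186 cm

Triangle inequality alone gives 47 < c < 339.
The perimeter condition gives c ≤ 525 − 146 − 193 = 186.
Intersecting the two: 47 < c ≤ 186.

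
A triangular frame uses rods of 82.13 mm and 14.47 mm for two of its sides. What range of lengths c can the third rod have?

By the triangle inequality, c must be less than 82.13 + 14.47 = 96.60 and greater than |82.13 − 14.47| = 67.66.

67.66 < c < 96.60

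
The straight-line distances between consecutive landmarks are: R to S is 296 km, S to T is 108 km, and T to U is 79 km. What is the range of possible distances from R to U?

The maximum is all hops collinear in one direction: 296 + 108 + 79 = 483.
The longest hop is 296; the others sum to 187. Folding the others back against it leaves at least 296 − 187 = 109.

109 ≤ RU ≤ 483 km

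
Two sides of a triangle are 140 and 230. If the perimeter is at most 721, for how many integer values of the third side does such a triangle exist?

Triangle inequality: 90 < x < 370. Perimeter ≤ 721 gives x ≤ 721 − 140 − 230 = 351.
So 90 < x ≤ 351; integers 91 through 351: 261 values.

261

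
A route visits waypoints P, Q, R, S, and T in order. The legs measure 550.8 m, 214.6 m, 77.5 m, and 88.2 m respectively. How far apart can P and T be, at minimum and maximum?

The maximum is all hops collinear in one direction: 550.8 + 214.6 + 77.5 + 88.2 = 931.1.
The longest hop is 550.8; the others sum to 380.3. Folding the others back against it leaves at least 550.8 − 380.3 = 170.5.

170.5 ≤ PT ≤ 931.1 m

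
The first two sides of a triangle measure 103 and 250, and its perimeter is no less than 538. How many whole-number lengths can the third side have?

Triangle inequality: 147 < x < 353. Perimeter ≥ 538 gives x ≥ 538 − 103 − 250 = 185.
So 185 ≤ x < 353; integers 185 through 352: 168 values.

168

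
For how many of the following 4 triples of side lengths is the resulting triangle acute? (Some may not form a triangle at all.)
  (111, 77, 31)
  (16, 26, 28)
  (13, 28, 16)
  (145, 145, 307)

(111,77,31): 31+77 ≤ 111, not a triangle
(16,26,28): 16²+26² = 932 > 784 = 28² → acute
(13,28,16): 13²+16² = 425 < 784 = 28² → obtuse
(145,145,307): 145+145 ≤ 307, not a triangle
1 of the 4 is acute.

1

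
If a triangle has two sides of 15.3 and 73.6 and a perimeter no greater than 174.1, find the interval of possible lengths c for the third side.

Triangle inequality alone gives 58.3 < c < 88.9.
The perimeter condition gives c ≤ 174.1 − 15.3 − 73.6 = 85.2.
Intersecting the two: 58.3 < c ≤ 85.2.

58.3 < c ≤ 85.2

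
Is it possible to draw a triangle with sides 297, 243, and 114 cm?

Yes

The longest side is 297, and the other two sum to 357.
Since 357 > 297, the triangle inequality holds.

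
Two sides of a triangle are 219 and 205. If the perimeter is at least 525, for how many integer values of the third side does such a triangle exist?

323

Triangle inequality: 14 < x < 424. Perimeter ≥ 525 gives x ≥ 525 − 219 − 205 = 101.
So 101 ≤ x < 424; integers 101 through 423: 323 values.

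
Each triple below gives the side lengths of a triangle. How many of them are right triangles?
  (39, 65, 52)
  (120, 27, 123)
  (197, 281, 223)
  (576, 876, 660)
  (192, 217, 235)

3

(39,65,52): 39²+52² = 4225 = 65² → right
(120,27,123): 27²+120² = 15129 = 123² → right
(197,281,223): 197²+223² = 88538 > 78961 = 281² → acute
(576,876,660): 576²+660² = 767376 = 876² → right
(192,217,235): 192²+217² = 83953 > 55225 = 235² → acute
3 of the 5 are right.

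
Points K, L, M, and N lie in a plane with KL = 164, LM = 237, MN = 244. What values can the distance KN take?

0 ≤ KN ≤ 645

The maximum is all hops collinear in one direction: 164 + 237 + 244 = 645.
The longest hop is 244; the others sum to 401. Since 244 ≤ 401, the path can fold back on itself completely, so the minimum distance is 0.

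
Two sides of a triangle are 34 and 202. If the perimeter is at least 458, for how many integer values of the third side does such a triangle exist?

Triangle inequality: 168 < x < 236. Perimeter ≥ 458 gives x ≥ 458 − 34 − 202 = 222.
So 222 ≤ x < 236; integers 222 through 235: 14 values.

14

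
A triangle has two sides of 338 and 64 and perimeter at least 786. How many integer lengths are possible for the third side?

18

Triangle inequality: 274 < x < 402. Perimeter ≥ 786 gives x ≥ 786 − 338 − 64 = 384.
So 384 ≤ x < 402; integers 384 through 401: 18 values.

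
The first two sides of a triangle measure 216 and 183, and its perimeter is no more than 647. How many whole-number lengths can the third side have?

Triangle inequality: 33 < x < 399. Perimeter ≤ 647 gives x ≤ 647 − 216 − 183 = 248.
So 33 < x ≤ 248; integers 34 through 248: 215 values.

215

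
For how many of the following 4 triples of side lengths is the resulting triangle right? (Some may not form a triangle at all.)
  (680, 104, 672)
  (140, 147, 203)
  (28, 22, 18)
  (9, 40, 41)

(680,104,672): 104²+672² = 462400 = 680² → right
(140,147,203): 140²+147² = 41209 = 203² → right
(28,22,18): 18²+22² = 808 > 784 = 28² → acute
(9,40,41): 9²+40² = 1681 = 41² → right
3 of the 4 are right.

3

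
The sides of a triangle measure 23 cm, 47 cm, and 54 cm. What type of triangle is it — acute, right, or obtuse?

obtuse

Compare the square of the longest side to the sum of squares of the other two: 23² + 47² = 2738 < 2916 = 54².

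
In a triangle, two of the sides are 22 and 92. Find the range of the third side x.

By the triangle inequality, x must be less than 22 + 92 = 114 and greater than |22 − 92| = 70.

70 < x < 114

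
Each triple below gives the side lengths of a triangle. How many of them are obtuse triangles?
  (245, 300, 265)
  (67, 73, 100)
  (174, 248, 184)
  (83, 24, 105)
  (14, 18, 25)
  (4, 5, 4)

3

(245,300,265): 245²+265² = 130250 > 90000 = 300² → acute
(67,73,100): 67²+73² = 9818 < 10000 = 100² → obtuse
(174,248,184): 174²+184² = 64132 > 61504 = 248² → acute
(83,24,105): 24²+83² = 7465 < 11025 = 105² → obtuse
(14,18,25): 14²+18² = 520 < 625 = 25² → obtuse
(4,5,4): 4²+4² = 32 > 25 = 5² → acute
3 of the 6 are obtuse.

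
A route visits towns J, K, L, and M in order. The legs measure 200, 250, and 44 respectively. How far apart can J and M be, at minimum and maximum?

6 ≤ JM ≤ 494

The maximum is all hops collinear in one direction: 200 + 250 + 44 = 494.
The longest hop is 250; the others sum to 244. Folding the others back against it leaves at least 250 − 244 = 6.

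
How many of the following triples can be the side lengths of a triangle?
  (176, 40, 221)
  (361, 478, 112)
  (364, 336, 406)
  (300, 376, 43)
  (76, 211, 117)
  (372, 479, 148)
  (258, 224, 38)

3

(40,176,221): 40+176 ≤ 221 → not valid
(112,361,478): 112+361 ≤ 478 → not valid
(336,364,406): 336+364 > 406 → valid
(43,300,376): 43+300 ≤ 376 → not valid
(76,117,211): 76+117 ≤ 211 → not valid
(148,372,479): 148+372 > 479 → valid
(38,224,258): 38+224 > 258 → valid
3 of the 7 triples form a triangle.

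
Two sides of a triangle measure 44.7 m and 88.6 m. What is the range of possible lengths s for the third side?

By the triangle inequality, s must be less than 44.7 + 88.6 = 133.3 and greater than |44.7 − 88.6| = 43.9.

43.9 < s < 133.3 (m)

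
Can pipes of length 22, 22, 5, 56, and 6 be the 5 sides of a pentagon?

No

For a pentagon, each side must be shorter than the sum of the others.
Here the longest side is 56, but the remaining 4 sides sum to only 55.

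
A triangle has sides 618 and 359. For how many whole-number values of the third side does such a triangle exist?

The third side lies in the open interval (259, 977).
Integers from 260 to 976 inclusive: 976 − 260 + 1 = 717.

717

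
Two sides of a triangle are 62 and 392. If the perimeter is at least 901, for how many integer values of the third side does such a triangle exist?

Triangle inequality: 330 < x < 454. Perimeter ≥ 901 gives x ≥ 901 − 62 − 392 = 447.
So 447 ≤ x < 454; integers 447 through 453: 7 values.

7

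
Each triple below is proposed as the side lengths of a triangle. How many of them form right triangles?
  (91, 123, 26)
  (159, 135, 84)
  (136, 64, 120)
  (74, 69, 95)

2

(91,123,26): 26+91 ≤ 123, not a triangle
(159,135,84): 84²+135² = 25281 = 159² → right
(136,64,120): 64²+120² = 18496 = 136² → right
(74,69,95): 69²+74² = 10237 > 9025 = 95² → acute
2 of the 4 are right.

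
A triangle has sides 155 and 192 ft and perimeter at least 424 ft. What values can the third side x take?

Triangle inequality alone gives 37 < x < 347.
The perimeter condition gives x ≥ 424 − 155 − 192 = 77.
Intersecting the two: 77 ≤ x < 347.

77 ≤ x < 347 ft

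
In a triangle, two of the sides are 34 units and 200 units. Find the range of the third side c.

By the triangle inequality, c must be less than 34 + 200 = 234 and greater than |34 − 200| = 166.

166 < c < 234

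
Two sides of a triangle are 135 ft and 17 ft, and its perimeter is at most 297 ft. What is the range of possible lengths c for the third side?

118 < c ≤ 145

Triangle inequality alone gives 118 < c < 152.
The perimeter condition gives c ≤ 297 − 135 − 17 = 145.
Intersecting the two: 118 < c ≤ 145.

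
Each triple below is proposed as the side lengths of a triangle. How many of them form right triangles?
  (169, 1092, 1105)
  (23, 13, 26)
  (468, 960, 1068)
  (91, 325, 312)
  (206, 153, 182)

(169,1092,1105): 169²+1092² = 1221025 = 1105² → right
(23,13,26): 13²+23² = 698 > 676 = 26² → acute
(468,960,1068): 468²+960² = 1140624 = 1068² → right
(91,325,312): 91²+312² = 105625 = 325² → right
(206,153,182): 153²+182² = 56533 > 42436 = 206² → acute
3 of the 5 are right.

3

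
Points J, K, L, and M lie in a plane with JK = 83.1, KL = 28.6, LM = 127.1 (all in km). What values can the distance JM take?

15.4 ≤ JM ≤ 238.8 km

The maximum is all hops collinear in one direction: 83.1 + 28.6 + 127.1 = 238.8.
The longest hop is 127.1; the others sum to 111.7. Folding the others back against it leaves at least 127.1 − 111.7 = 15.4.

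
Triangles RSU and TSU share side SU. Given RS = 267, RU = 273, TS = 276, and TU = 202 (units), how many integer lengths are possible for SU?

From triangle RSU: 6 < SU < 540.
From triangle TSU: 74 < SU < 478.
Intersection: 74 < SU < 478, so integers 75 through 477: 403 values.

403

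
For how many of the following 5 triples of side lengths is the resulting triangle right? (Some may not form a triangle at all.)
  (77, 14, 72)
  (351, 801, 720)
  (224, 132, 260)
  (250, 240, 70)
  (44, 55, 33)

(77,14,72): 14²+72² = 5380 < 5929 = 77² → obtuse
(351,801,720): 351²+720² = 641601 = 801² → right
(224,132,260): 132²+224² = 67600 = 260² → right
(250,240,70): 70²+240² = 62500 = 250² → right
(44,55,33): 33²+44² = 3025 = 55² → right
4 of the 5 are right.

4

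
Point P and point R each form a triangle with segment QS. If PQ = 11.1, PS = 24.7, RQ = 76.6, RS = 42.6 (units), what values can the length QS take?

From triangle PQS: |11.1 − 24.7| < QS < 11.1 + 24.7, i.e. 13.6 < QS < 35.8.
From triangle RQS: 34.0 < QS < 119.2.
Both must hold, so QS lies in the intersection.

34.0 < QS < 35.8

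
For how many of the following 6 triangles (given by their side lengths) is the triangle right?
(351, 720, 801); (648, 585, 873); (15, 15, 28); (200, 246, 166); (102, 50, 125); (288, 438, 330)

3

(351,720,801): 351²+720² = 641601 = 801² → right
(648,585,873): 585²+648² = 762129 = 873² → right
(15,15,28): 15²+15² = 450 < 784 = 28² → obtuse
(200,246,166): 166²+200² = 67556 > 60516 = 246² → acute
(102,50,125): 50²+102² = 12904 < 15625 = 125² → obtuse
(288,438,330): 288²+330² = 191844 = 438² → right
3 of the 6 are right.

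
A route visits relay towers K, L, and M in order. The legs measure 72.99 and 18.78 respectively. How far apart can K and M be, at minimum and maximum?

By the triangle inequality, |72.99 − 18.78| ≤ KM ≤ 72.99 + 18.78.

54.21 ≤ KM ≤ 91.77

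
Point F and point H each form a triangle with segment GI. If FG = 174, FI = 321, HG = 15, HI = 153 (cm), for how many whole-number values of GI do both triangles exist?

From triangle FGI: 147 < GI < 495.
From triangle HGI: 138 < GI < 168.
Intersection: 147 < GI < 168, so integers 148 through 167: 20 values.

20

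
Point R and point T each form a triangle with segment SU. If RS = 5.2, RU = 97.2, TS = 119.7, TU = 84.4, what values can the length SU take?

From triangle RSU: |5.2 − 97.2| < SU < 5.2 + 97.2, i.e. 92.0 < SU < 102.4.
From triangle TSU: 35.3 < SU < 204.1.
Both must hold, so SU lies in the intersection.

92.0 < SU < 102.4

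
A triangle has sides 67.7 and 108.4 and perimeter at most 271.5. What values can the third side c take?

40.7 < c ≤ 95.4

Triangle inequality alone gives 40.7 < c < 176.1.
The perimeter condition gives c ≤ 271.5 − 67.7 − 108.4 = 95.4.
Intersecting the two: 40.7 < c ≤ 95.4.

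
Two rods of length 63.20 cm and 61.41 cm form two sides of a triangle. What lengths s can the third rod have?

1.79 < s < 124.61

By the triangle inequality, s must be less than 63.20 + 61.41 = 124.61 and greater than |63.20 − 61.41| = 1.79.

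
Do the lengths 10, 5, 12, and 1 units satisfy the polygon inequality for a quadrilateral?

Yes

A quadrilateral exists iff every side is shorter than the sum of the others — equivalently, the longest side is less than the sum of the rest.
Longest side 12 < 16 (sum of the remaining 3), so yes.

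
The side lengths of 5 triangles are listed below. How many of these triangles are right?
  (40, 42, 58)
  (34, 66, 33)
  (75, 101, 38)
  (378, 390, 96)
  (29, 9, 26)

(40,42,58): 40²+42² = 3364 = 58² → right
(34,66,33): 33²+34² = 2245 < 4356 = 66² → obtuse
(75,101,38): 38²+75² = 7069 < 10201 = 101² → obtuse
(378,390,96): 96²+378² = 152100 = 390² → right
(29,9,26): 9²+26² = 757 < 841 = 29² → obtuse
2 of the 5 are right.

2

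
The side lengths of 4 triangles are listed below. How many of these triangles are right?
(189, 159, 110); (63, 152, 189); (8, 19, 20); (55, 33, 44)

1

(189,159,110): 110²+159² = 37381 > 35721 = 189² → acute
(63,152,189): 63²+152² = 27073 < 35721 = 189² → obtuse
(8,19,20): 8²+19² = 425 > 400 = 20² → acute
(55,33,44): 33²+44² = 3025 = 55² → right
1 of the 4 is right.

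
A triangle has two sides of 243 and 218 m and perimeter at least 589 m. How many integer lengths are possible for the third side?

Triangle inequality: 25 < x < 461. Perimeter ≥ 589 gives x ≥ 589 − 243 − 218 = 128.
So 128 ≤ x < 461; integers 128 through 460: 333 values.

333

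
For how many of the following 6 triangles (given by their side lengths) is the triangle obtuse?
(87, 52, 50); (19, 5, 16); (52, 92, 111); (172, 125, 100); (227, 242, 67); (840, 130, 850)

5

(87,52,50): 50²+52² = 5204 < 7569 = 87² → obtuse
(19,5,16): 5²+16² = 281 < 361 = 19² → obtuse
(52,92,111): 52²+92² = 11168 < 12321 = 111² → obtuse
(172,125,100): 100²+125² = 25625 < 29584 = 172² → obtuse
(227,242,67): 67²+227² = 56018 < 58564 = 242² → obtuse
(840,130,850): 130²+840² = 722500 = 850² → right
5 of the 6 are obtuse.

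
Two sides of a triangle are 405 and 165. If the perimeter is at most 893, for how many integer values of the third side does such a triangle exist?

83

Triangle inequality: 240 < x < 570. Perimeter ≤ 893 gives x ≤ 893 − 405 − 165 = 323.
So 240 < x ≤ 323; integers 241 through 323: 83 values.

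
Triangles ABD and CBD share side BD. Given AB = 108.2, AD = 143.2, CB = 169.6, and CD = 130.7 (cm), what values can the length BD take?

From triangle ABD: |108.2 − 143.2| < BD < 108.2 + 143.2, i.e. 35.0 < BD < 251.4.
From triangle CBD: 38.9 < BD < 300.3.
Both must hold, so BD lies in the intersection.

38.9 < BD < 251.4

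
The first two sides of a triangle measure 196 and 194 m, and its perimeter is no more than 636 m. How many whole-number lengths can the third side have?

Triangle inequality: 2 < x < 390. Perimeter ≤ 636 gives x ≤ 636 − 196 − 194 = 246.
So 2 < x ≤ 246; integers 3 through 246: 244 values.

244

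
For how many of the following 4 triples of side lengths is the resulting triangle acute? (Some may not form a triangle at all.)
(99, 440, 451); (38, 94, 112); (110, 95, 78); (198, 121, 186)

2

(99,440,451): 99²+440² = 203401 = 451² → right
(38,94,112): 38²+94² = 10280 < 12544 = 112² → obtuse
(110,95,78): 78²+95² = 15109 > 12100 = 110² → acute
(198,121,186): 121²+186² = 49237 > 39204 = 198² → acute
2 of the 4 are acute.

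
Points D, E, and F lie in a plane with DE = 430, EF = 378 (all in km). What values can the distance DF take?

52 ≤ DF ≤ 808 km

By the triangle inequality, |430 − 378| ≤ DF ≤ 430 + 378.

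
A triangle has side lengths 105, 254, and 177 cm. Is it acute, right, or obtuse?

Compare the square of the longest side to the sum of squares of the other two: 105² + 177² = 42354 < 64516 = 254².

obtuse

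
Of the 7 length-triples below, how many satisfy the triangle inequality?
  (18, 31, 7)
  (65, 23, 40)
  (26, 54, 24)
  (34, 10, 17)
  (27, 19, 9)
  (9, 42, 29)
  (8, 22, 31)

1

(7,18,31): 7+18 ≤ 31 → not valid
(23,40,65): 23+40 ≤ 65 → not valid
(24,26,54): 24+26 ≤ 54 → not valid
(10,17,34): 10+17 ≤ 34 → not valid
(9,19,27): 9+19 > 27 → valid
(9,29,42): 9+29 ≤ 42 → not valid
(8,22,31): 8+22 ≤ 31 → not valid
1 of the 7 triples forms a triangle.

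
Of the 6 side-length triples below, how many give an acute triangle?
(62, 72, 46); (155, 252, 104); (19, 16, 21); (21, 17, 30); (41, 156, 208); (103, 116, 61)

(62,72,46): 46²+62² = 5960 > 5184 = 72² → acute
(155,252,104): 104²+155² = 34841 < 63504 = 252² → obtuse
(19,16,21): 16²+19² = 617 > 441 = 21² → acute
(21,17,30): 17²+21² = 730 < 900 = 30² → obtuse
(41,156,208): 41+156 ≤ 208, not a triangle
(103,116,61): 61²+103² = 14330 > 13456 = 116² → acute
3 of the 6 are acute.

3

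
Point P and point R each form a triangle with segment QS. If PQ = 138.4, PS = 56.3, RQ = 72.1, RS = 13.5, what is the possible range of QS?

From triangle PQS: |138.4 − 56.3| < QS < 138.4 + 56.3, i.e. 82.1 < QS < 194.7.
From triangle RQS: 58.6 < QS < 85.6.
Both must hold, so QS lies in the intersection.

82.1 < QS < 85.6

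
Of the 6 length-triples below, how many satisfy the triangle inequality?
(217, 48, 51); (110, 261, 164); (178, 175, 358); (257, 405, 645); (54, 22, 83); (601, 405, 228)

3

(48,51,217): 48+51 ≤ 217 → not valid
(110,164,261): 110+164 > 261 → valid
(175,178,358): 175+178 ≤ 358 → not valid
(257,405,645): 257+405 > 645 → valid
(22,54,83): 22+54 ≤ 83 → not valid
(228,405,601): 228+405 > 601 → valid
3 of the 6 triples form a triangle.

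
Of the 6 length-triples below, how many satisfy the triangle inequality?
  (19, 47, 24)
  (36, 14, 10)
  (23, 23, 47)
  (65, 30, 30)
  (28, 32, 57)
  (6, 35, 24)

(19,24,47): 19+24 ≤ 47 → not valid
(10,14,36): 10+14 ≤ 36 → not valid
(23,23,47): 23+23 ≤ 47 → not valid
(30,30,65): 30+30 ≤ 65 → not valid
(28,32,57): 28+32 > 57 → valid
(6,24,35): 6+24 ≤ 35 → not valid
1 of the 6 triples forms a triangle.

1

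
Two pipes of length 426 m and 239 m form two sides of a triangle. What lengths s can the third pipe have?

187 < s < 665 (m)

By the triangle inequality, s must be less than 426 + 239 = 665 and greater than |426 − 239| = 187.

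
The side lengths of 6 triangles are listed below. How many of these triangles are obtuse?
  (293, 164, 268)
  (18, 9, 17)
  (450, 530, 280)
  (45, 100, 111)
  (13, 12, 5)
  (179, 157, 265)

(293,164,268): 164²+268² = 98720 > 85849 = 293² → acute
(18,9,17): 9²+17² = 370 > 324 = 18² → acute
(450,530,280): 280²+450² = 280900 = 530² → right
(45,100,111): 45²+100² = 12025 < 12321 = 111² → obtuse
(13,12,5): 5²+12² = 169 = 13² → right
(179,157,265): 157²+179² = 56690 < 70225 = 265² → obtuse
2 of the 6 are obtuse.

2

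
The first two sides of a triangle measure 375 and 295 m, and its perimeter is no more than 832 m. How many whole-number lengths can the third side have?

82

Triangle inequality: 80 < x < 670. Perimeter ≤ 832 gives x ≤ 832 − 375 − 295 = 162.
So 80 < x ≤ 162; integers 81 through 162: 82 values.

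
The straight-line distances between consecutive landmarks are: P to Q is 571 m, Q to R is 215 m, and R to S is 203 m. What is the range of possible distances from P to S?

The maximum is all hops collinear in one direction: 571 + 215 + 203 = 989.
The longest hop is 571; the others sum to 418. Folding the others back against it leaves at least 571 − 418 = 153.

153 ≤ PS ≤ 989 m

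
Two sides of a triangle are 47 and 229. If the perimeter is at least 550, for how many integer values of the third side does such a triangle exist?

Triangle inequality: 182 < x < 276. Perimeter ≥ 550 gives x ≥ 550 − 47 − 229 = 274.
So 274 ≤ x < 276; integers 274 through 275: 2 values.

2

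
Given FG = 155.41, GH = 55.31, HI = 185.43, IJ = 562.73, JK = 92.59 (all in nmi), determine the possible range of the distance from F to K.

The maximum is all hops collinear in one direction: 155.41 + 55.31 + 185.43 + 562.73 + 92.59 = 1051.47.
The longest hop is 562.73; the others sum to 488.74. Folding the others back against it leaves at least 562.73 − 488.74 = 73.99.

73.99 ≤ FK ≤ 1051.47 nmi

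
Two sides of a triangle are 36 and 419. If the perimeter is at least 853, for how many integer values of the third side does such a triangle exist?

Triangle inequality: 383 < x < 455. Perimeter ≥ 853 gives x ≥ 853 − 36 − 419 = 398.
So 398 ≤ x < 455; integers 398 through 454: 57 values.

57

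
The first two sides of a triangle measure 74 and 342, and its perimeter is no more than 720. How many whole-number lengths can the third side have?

36

Triangle inequality: 268 < x < 416. Perimeter ≤ 720 gives x ≤ 720 − 74 − 342 = 304.
So 268 < x ≤ 304; integers 269 through 304: 36 values.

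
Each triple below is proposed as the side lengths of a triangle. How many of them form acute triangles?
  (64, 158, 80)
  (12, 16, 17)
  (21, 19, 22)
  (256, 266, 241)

3

(64,158,80): 64+80 ≤ 158, not a triangle
(12,16,17): 12²+16² = 400 > 289 = 17² → acute
(21,19,22): 19²+21² = 802 > 484 = 22² → acute
(256,266,241): 241²+256² = 123617 > 70756 = 266² → acute
3 of the 4 are acute.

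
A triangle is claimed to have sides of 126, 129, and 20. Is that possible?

The longest side is 129, and the other two sum to 146.
Since 146 > 129, the triangle inequality holds.

Yes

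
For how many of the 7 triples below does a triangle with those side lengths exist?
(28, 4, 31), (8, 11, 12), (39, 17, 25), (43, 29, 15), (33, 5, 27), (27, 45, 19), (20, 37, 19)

(4,28,31): 4+28 > 31 → valid
(8,11,12): 8+11 > 12 → valid
(17,25,39): 17+25 > 39 → valid
(15,29,43): 15+29 > 43 → valid
(5,27,33): 5+27 ≤ 33 → not valid
(19,27,45): 19+27 > 45 → valid
(19,20,37): 19+20 > 37 → valid
6 of the 7 triples form a triangle.

6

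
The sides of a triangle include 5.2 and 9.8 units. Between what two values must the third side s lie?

4.6 < s < 15.0

By the triangle inequality, s must be less than 5.2 + 9.8 = 15.0 and greater than |5.2 − 9.8| = 4.6.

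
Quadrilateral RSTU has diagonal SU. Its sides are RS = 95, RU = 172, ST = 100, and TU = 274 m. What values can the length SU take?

174 < SU < 267

From triangle RSU: |95 − 172| < SU < 95 + 172, i.e. 77 < SU < 267.
From triangle TSU: 174 < SU < 374.
Both must hold, so SU lies in the intersection.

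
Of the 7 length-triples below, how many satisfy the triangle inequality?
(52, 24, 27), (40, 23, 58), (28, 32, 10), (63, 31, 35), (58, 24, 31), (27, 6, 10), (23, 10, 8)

(24,27,52): 24+27 ≤ 52 → not valid
(23,40,58): 23+40 > 58 → valid
(10,28,32): 10+28 > 32 → valid
(31,35,63): 31+35 > 63 → valid
(24,31,58): 24+31 ≤ 58 → not valid
(6,10,27): 6+10 ≤ 27 → not valid
(8,10,23): 8+10 ≤ 23 → not valid
3 of the 7 triples form a triangle.

3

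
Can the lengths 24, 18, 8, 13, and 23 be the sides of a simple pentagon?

Yes

A pentagon exists iff every side is shorter than the sum of the others — equivalently, the longest side is less than the sum of the rest.
Longest side 24 < 62 (sum of the remaining 4), so yes.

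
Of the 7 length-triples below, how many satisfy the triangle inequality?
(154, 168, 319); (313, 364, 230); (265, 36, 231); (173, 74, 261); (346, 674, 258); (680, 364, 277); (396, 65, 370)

(154,168,319): 154+168 > 319 → valid
(230,313,364): 230+313 > 364 → valid
(36,231,265): 36+231 > 265 → valid
(74,173,261): 74+173 ≤ 261 → not valid
(258,346,674): 258+346 ≤ 674 → not valid
(277,364,680): 277+364 ≤ 680 → not valid
(65,370,396): 65+370 > 396 → valid
4 of the 7 triples form a triangle.

4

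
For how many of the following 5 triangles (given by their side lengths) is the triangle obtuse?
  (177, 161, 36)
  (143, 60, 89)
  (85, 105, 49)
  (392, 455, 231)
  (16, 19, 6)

4

(177,161,36): 36²+161² = 27217 < 31329 = 177² → obtuse
(143,60,89): 60²+89² = 11521 < 20449 = 143² → obtuse
(85,105,49): 49²+85² = 9626 < 11025 = 105² → obtuse
(392,455,231): 231²+392² = 207025 = 455² → right
(16,19,6): 6²+16² = 292 < 361 = 19² → obtuse
4 of the 5 are obtuse.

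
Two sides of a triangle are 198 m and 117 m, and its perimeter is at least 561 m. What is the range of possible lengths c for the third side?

246 ≤ c < 315

Triangle inequality alone gives 81 < c < 315.
The perimeter condition gives c ≥ 561 − 198 − 117 = 246.
Intersecting the two: 246 ≤ c < 315.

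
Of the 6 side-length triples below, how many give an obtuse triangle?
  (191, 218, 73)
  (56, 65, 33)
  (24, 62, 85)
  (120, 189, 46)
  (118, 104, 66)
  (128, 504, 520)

(191,218,73): 73²+191² = 41810 < 47524 = 218² → obtuse
(56,65,33): 33²+56² = 4225 = 65² → right
(24,62,85): 24²+62² = 4420 < 7225 = 85² → obtuse
(120,189,46): 46+120 ≤ 189, not a triangle
(118,104,66): 66²+104² = 15172 > 13924 = 118² → acute
(128,504,520): 128²+504² = 270400 = 520² → right
2 of the 6 are obtuse.

2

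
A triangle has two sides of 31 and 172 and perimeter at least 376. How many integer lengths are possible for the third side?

Triangle inequality: 141 < x < 203. Perimeter ≥ 376 gives x ≥ 376 − 31 − 172 = 173.
So 173 ≤ x < 203; integers 173 through 202: 30 values.

30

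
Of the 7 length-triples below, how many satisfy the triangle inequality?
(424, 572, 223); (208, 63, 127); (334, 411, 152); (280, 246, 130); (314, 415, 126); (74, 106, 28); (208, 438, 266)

5

(223,424,572): 223+424 > 572 → valid
(63,127,208): 63+127 ≤ 208 → not valid
(152,334,411): 152+334 > 411 → valid
(130,246,280): 130+246 > 280 → valid
(126,314,415): 126+314 > 415 → valid
(28,74,106): 28+74 ≤ 106 → not valid
(208,266,438): 208+266 > 438 → valid
5 of the 7 triples form a triangle.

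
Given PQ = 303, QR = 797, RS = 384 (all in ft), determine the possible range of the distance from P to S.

110 ≤ PS ≤ 1484 ft

The maximum is all hops collinear in one direction: 303 + 797 + 384 = 1484.
The longest hop is 797; the others sum to 687. Folding the others back against it leaves at least 797 − 687 = 110.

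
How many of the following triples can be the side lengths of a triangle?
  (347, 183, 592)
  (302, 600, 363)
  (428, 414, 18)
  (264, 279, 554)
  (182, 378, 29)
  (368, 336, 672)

(183,347,592): 183+347 ≤ 592 → not valid
(302,363,600): 302+363 > 600 → valid
(18,414,428): 18+414 > 428 → valid
(264,279,554): 264+279 ≤ 554 → not valid
(29,182,378): 29+182 ≤ 378 → not valid
(336,368,672): 336+368 > 672 → valid
3 of the 6 triples form a triangle.

3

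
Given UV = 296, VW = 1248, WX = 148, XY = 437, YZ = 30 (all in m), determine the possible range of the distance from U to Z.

337 ≤ UZ ≤ 2159 m

The maximum is all hops collinear in one direction: 296 + 1248 + 148 + 437 + 30 = 2159.
The longest hop is 1248; the others sum to 911. Folding the others back against it leaves at least 1248 − 911 = 337.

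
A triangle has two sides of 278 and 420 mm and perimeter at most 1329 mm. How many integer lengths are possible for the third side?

489

Triangle inequality: 142 < x < 698. Perimeter ≤ 1329 gives x ≤ 1329 − 278 − 420 = 631.
So 142 < x ≤ 631; integers 143 through 631: 489 values.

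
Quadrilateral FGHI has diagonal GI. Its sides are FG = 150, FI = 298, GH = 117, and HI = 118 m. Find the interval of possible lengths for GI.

148 < GI < 235

From triangle FGI: |150 − 298| < GI < 150 + 298, i.e. 148 < GI < 448.
From triangle HGI: 1 < GI < 235.
Both must hold, so GI lies in the intersection.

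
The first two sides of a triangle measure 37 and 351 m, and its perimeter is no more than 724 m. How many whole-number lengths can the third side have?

Triangle inequality: 314 < x < 388. Perimeter ≤ 724 gives x ≤ 724 − 37 − 351 = 336.
So 314 < x ≤ 336; integers 315 through 336: 22 values.

22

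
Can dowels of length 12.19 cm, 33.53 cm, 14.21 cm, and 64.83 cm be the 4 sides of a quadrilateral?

For a quadrilateral, each side must be shorter than the sum of the others.
Here the longest side is 64.83, but the remaining 3 sides sum to only 59.93.

No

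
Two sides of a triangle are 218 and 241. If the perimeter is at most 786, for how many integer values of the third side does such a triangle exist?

304

Triangle inequality: 23 < x < 459. Perimeter ≤ 786 gives x ≤ 786 − 218 − 241 = 327.
So 23 < x ≤ 327; integers 24 through 327: 304 values.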